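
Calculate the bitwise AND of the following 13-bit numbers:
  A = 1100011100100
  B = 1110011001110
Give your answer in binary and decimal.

Apply & to each column (1 only where both bits are 1):
  1100011100100
& 1110011001110
---------------
  1100011000100

Answer: 1100011000100 (6340)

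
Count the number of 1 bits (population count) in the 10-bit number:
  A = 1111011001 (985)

1111011001
1-bits at positions (from bit 0 = LSB): 0, 3, 4, 6, 7, 8, 9
Count = 7

Answer: 7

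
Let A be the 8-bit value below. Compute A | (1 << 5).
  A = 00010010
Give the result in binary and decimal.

Mask = 1 << 5 = 00100000
Bit 5 of A is 0, so OR-ing with the mask flips it to 1.
  00010010
| 00100000
----------
  00110010

Answer: 00110010 (50)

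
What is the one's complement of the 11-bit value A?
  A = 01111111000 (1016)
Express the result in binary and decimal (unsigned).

Flip each bit (0->1, 1->0):
  01111111000
  10000000111

Answer: 10000000111 (1031)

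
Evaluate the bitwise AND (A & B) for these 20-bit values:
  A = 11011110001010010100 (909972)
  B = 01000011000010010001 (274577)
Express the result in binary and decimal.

Apply & to each column (1 only where both bits are 1):
  11011110001010010100
& 01000011000010010001
----------------------
  01000010000010010000

Answer: 01000010000010010000 (270480)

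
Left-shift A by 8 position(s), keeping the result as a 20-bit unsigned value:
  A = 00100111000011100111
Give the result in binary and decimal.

Shift left by 8: drop the top 8 bit(s), append 8 zero(s) on the right.
  00100111000011100111  ->  discard [00100111], keep [000011100111], append 00000000
= 00001110011100000000

Answer: 00001110011100000000 (59136)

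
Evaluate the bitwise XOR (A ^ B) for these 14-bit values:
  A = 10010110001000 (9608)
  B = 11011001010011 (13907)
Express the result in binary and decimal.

Apply ^ to each column (1 where bits differ):
  10010110001000
^ 11011001010011
----------------
  01001111011011

Answer: 01001111011011 (5083)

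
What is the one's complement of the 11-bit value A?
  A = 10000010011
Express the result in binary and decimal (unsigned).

Flip each bit (0->1, 1->0):
  10000010011
  01111101100

Answer: 01111101100 (1004)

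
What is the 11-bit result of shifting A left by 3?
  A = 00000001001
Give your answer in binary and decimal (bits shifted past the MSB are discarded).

Shift left by 3: drop the top 3 bit(s), append 3 zero(s) on the right.
  00000001001  ->  discard [000], keep [00001001], append 000
= 00001001000

Answer: 00001001000 (72)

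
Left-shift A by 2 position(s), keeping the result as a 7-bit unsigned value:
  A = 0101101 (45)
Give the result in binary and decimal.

Shift left by 2: drop the top 2 bit(s), append 2 zero(s) on the right.
  0101101  ->  discard [01], keep [01101], append 00
= 0110100

Answer: 0110100 (52)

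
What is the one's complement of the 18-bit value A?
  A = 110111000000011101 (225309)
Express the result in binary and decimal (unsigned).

Flip each bit (0->1, 1->0):
  110111000000011101
  001000111111100010

Answer: 001000111111100010 (36834)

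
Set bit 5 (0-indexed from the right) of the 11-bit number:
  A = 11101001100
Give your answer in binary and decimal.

Mask = 1 << 5 = 00000100000
Bit 5 of A is 0, so OR-ing with the mask flips it to 1.
  11101001100
| 00000100000
-------------
  11101101100

Answer: 11101101100 (1900)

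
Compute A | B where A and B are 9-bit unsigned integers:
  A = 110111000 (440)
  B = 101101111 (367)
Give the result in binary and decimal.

Apply | to each column (1 where either bit is 1):
  110111000
| 101101111
-----------
  111111111

Answer: 111111111 (511)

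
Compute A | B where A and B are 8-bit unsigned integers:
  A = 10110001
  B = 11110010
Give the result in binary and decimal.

Apply | to each column (1 where either bit is 1):
  10110001
| 11110010
----------
  11110011

Answer: 11110011 (243)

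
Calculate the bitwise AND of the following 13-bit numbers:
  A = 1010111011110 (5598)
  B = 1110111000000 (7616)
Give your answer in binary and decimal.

Apply & to each column (1 only where both bits are 1):
  1010111011110
& 1110111000000
---------------
  1010111000000

Answer: 1010111000000 (5568)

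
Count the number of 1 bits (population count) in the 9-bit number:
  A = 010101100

010101100
1-bits at positions (from bit 0 = LSB): 2, 3, 5, 7
Count = 4

Answer: 4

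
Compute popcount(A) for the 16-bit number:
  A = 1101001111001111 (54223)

1101001111001111
1-bits at positions (from bit 0 = LSB): 0, 1, 2, 3, 6, 7, 8, 9, 12, 14, 15
Count = 11

Answer: 11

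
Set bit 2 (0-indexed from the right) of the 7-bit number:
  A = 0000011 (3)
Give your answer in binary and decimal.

Mask = 1 << 2 = 0000100
Bit 2 of A is 0, so OR-ing with the mask flips it to 1.
  0000011
| 0000100
---------
  0000111

Answer: 0000111 (7)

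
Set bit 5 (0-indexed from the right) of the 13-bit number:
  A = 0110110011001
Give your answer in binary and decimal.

Mask = 1 << 5 = 0000000100000
Bit 5 of A is 0, so OR-ing with the mask flips it to 1.
  0110110011001
| 0000000100000
---------------
  0110110111001

Answer: 0110110111001 (3513)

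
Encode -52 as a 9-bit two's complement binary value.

1. Binary of +52:  000110100
2. Invert bits:     111001011
3. Add 1:           111001100

Answer: 111001100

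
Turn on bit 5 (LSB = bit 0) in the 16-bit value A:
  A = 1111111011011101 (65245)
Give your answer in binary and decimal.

Mask = 1 << 5 = 0000000000100000
Bit 5 of A is 0, so OR-ing with the mask flips it to 1.
  1111111011011101
| 0000000000100000
------------------
  1111111011111101

Answer: 1111111011111101 (65277)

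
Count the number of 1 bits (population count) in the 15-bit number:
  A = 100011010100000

100011010100000
1-bits at positions (from bit 0 = LSB): 5, 7, 9, 10, 14
Count = 5

Answer: 5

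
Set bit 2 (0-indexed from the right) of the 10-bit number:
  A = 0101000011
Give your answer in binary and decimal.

Mask = 1 << 2 = 0000000100
Bit 2 of A is 0, so OR-ing with the mask flips it to 1.
  0101000011
| 0000000100
------------
  0101000111

Answer: 0101000111 (327)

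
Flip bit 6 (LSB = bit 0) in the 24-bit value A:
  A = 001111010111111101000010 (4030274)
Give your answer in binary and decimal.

Mask = 1 << 6 = 000000000000000001000000
Bit 6 of A is 1; XOR with the mask flips it to 0.
  001111010111111101000010
^ 000000000000000001000000
--------------------------
  001111010111111100000010

Answer: 001111010111111100000010 (4030210)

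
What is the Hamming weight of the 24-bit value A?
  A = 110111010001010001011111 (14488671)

110111010001010001011111
1-bits at positions (from bit 0 = LSB): 0, 1, 2, 3, 4, 6, 10, 12, 16, 18, 19, 20, 22, 23
Count = 14

Answer: 14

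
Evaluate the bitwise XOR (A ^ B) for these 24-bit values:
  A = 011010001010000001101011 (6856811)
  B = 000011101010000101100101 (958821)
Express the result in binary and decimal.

Apply ^ to each column (1 where bits differ):
  011010001010000001101011
^ 000011101010000101100101
--------------------------
  011001100000000100001110

Answer: 011001100000000100001110 (6684942)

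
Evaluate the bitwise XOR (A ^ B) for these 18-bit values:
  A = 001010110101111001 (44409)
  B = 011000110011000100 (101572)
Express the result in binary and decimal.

Apply ^ to each column (1 where bits differ):
  001010110101111001
^ 011000110011000100
--------------------
  010010000110111101

Answer: 010010000110111101 (74173)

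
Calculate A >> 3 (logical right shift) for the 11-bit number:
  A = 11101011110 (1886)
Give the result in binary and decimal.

Logical shift right by 3: drop the bottom 3 bit(s), prepend 3 zero(s) on the left.
  11101011110  ->  keep [11101011], discard [110], prepend 000
= 00011101011

Answer: 00011101011 (235)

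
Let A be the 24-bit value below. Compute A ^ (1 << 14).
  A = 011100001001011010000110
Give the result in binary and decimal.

Mask = 1 << 14 = 000000000100000000000000
Bit 14 of A is 0; XOR with the mask flips it to 1.
  011100001001011010000110
^ 000000000100000000000000
--------------------------
  011100001101011010000110

Answer: 011100001101011010000110 (7394950)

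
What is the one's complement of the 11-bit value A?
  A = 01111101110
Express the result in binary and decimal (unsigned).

Flip each bit (0->1, 1->0):
  01111101110
  10000010001

Answer: 10000010001 (1041)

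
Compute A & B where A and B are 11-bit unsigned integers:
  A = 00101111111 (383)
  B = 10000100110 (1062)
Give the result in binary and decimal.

Apply & to each column (1 only where both bits are 1):
  00101111111
& 10000100110
-------------
  00000100110

Answer: 00000100110 (38)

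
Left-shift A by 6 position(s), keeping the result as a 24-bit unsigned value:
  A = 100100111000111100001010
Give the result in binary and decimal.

Shift left by 6: drop the top 6 bit(s), append 6 zero(s) on the right.
  100100111000111100001010  ->  discard [100100], keep [111000111100001010], append 000000
= 111000111100001010000000

Answer: 111000111100001010000000 (14926464)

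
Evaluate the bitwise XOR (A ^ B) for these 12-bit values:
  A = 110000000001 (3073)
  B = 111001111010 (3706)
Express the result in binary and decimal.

Apply ^ to each column (1 where bits differ):
  110000000001
^ 111001111010
--------------
  001001111011

Answer: 001001111011 (635)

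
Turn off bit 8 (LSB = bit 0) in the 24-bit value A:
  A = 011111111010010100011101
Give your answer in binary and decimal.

Mask = ~(1 << 8) = 111111111111111011111111
Bit 8 of A is 1, so AND-ing with the mask clears it to 0.
  011111111010010100011101
& 111111111111111011111111
--------------------------
  011111111010010000011101

Answer: 011111111010010000011101 (8365085)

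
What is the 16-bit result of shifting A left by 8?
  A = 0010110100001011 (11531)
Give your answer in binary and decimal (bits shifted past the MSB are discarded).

Shift left by 8: drop the top 8 bit(s), append 8 zero(s) on the right.
  0010110100001011  ->  discard [00101101], keep [00001011], append 00000000
= 0000101100000000

Answer: 0000101100000000 (2816)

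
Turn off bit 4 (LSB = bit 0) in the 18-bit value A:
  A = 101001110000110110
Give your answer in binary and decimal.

Mask = ~(1 << 4) = 111111111111101111
Bit 4 of A is 1, so AND-ing with the mask clears it to 0.
  101001110000110110
& 111111111111101111
--------------------
  101001110000100110

Answer: 101001110000100110 (171046)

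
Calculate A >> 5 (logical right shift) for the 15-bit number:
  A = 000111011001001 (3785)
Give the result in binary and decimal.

Logical shift right by 5: drop the bottom 5 bit(s), prepend 5 zero(s) on the left.
  000111011001001  ->  keep [0001110110], discard [01001], prepend 00000
= 000000001110110

Answer: 000000001110110 (118)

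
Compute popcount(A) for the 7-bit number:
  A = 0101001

0101001
1-bits at positions (from bit 0 = LSB): 0, 3, 5
Count = 3

Answer: 3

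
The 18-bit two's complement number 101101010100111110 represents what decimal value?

MSB is 1, so the value is negative. Find the magnitude:
1. Invert bits:  010010101011000001
2. Add 1:        010010101011000010  = 76482
3. Apply sign:   -76482

Answer: -76482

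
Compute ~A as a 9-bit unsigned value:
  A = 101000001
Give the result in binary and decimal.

Flip each bit (0->1, 1->0):
  101000001
  010111110

Answer: 010111110 (190)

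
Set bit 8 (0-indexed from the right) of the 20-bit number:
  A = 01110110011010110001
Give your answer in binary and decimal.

Mask = 1 << 8 = 00000000000100000000
Bit 8 of A is 0, so OR-ing with the mask flips it to 1.
  01110110011010110001
| 00000000000100000000
----------------------
  01110110011110110001

Answer: 01110110011110110001 (485297)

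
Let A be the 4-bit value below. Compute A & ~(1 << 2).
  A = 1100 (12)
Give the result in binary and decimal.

Mask = ~(1 << 2) = 1011
Bit 2 of A is 1, so AND-ing with the mask clears it to 0.
  1100
& 1011
------
  1000

Answer: 1000 (8)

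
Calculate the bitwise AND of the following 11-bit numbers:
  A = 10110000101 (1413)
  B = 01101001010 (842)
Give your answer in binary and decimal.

Apply & to each column (1 only where both bits are 1):
  10110000101
& 01101001010
-------------
  00100000000

Answer: 00100000000 (256)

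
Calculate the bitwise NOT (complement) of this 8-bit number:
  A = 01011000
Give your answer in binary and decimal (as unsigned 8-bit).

Flip each bit (0->1, 1->0):
  01011000
  10100111

Answer: 10100111 (167)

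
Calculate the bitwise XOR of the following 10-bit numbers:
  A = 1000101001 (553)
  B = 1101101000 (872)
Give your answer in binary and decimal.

Apply ^ to each column (1 where bits differ):
  1000101001
^ 1101101000
------------
  0101000001

Answer: 0101000001 (321)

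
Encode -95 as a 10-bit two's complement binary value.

1. Binary of +95:  0001011111
2. Invert bits:     1110100000
3. Add 1:           1110100001

Answer: 1110100001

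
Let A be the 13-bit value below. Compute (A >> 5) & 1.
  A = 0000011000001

Bit 5 is the 6th from the right.
  0000011000001
         ^
That bit is 0.

Answer: 0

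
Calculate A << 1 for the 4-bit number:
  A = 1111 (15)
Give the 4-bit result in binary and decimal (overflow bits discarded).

Shift left by 1: drop the top 1 bit(s), append 1 zero(s) on the right.
  1111  ->  discard [1], keep [111], append 0
= 1110

Answer: 1110 (14)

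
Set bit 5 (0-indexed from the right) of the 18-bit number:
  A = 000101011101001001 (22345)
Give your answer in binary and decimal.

Mask = 1 << 5 = 000000000000100000
Bit 5 of A is 0, so OR-ing with the mask flips it to 1.
  000101011101001001
| 000000000000100000
--------------------
  000101011101101001

Answer: 000101011101101001 (22377)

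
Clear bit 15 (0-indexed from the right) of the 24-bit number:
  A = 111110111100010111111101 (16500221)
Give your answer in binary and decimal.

Mask = ~(1 << 15) = 111111110111111111111111
Bit 15 of A is 1, so AND-ing with the mask clears it to 0.
  111110111100010111111101
& 111111110111111111111111
--------------------------
  111110110100010111111101

Answer: 111110110100010111111101 (16467453)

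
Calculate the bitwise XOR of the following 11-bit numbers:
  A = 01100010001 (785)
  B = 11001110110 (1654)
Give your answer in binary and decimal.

Apply ^ to each column (1 where bits differ):
  01100010001
^ 11001110110
-------------
  10101100111

Answer: 10101100111 (1383)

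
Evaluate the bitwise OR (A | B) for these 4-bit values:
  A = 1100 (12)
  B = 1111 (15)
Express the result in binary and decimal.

Apply | to each column (1 where either bit is 1):
  1100
| 1111
------
  1111

Answer: 1111 (15)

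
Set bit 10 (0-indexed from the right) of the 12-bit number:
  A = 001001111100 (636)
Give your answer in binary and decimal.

Mask = 1 << 10 = 010000000000
Bit 10 of A is 0, so OR-ing with the mask flips it to 1.
  001001111100
| 010000000000
--------------
  011001111100

Answer: 011001111100 (1660)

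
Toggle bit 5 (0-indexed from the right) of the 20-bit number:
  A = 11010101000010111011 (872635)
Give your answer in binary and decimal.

Mask = 1 << 5 = 00000000000000100000
Bit 5 of A is 1; XOR with the mask flips it to 0.
  11010101000010111011
^ 00000000000000100000
----------------------
  11010101000010011011

Answer: 11010101000010011011 (872603)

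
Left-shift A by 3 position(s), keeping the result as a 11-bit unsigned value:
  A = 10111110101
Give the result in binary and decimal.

Shift left by 3: drop the top 3 bit(s), append 3 zero(s) on the right.
  10111110101  ->  discard [101], keep [11110101], append 000
= 11110101000

Answer: 11110101000 (1960)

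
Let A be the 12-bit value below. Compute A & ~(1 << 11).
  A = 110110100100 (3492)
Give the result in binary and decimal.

Mask = ~(1 << 11) = 011111111111
Bit 11 of A is 1, so AND-ing with the mask clears it to 0.
  110110100100
& 011111111111
--------------
  010110100100

Answer: 010110100100 (1444)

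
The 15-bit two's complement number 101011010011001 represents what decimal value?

MSB is 1, so the value is negative. Find the magnitude:
1. Invert bits:  010100101100110
2. Add 1:        010100101100111  = 10599
3. Apply sign:   -10599

Answer: -10599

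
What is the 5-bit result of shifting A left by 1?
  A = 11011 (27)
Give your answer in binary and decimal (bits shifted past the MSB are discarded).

Shift left by 1: drop the top 1 bit(s), append 1 zero(s) on the right.
  11011  ->  discard [1], keep [1011], append 0
= 10110

Answer: 10110 (22)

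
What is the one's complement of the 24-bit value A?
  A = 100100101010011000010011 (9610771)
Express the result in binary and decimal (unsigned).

Flip each bit (0->1, 1->0):
  100100101010011000010011
  011011010101100111101100

Answer: 011011010101100111101100 (7166444)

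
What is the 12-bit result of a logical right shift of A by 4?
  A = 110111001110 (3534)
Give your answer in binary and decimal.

Logical shift right by 4: drop the bottom 4 bit(s), prepend 4 zero(s) on the left.
  110111001110  ->  keep [11011100], discard [1110], prepend 0000
= 000011011100

Answer: 000011011100 (220)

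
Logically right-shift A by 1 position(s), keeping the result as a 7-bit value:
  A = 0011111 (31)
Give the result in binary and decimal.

Logical shift right by 1: drop the bottom 1 bit(s), prepend 1 zero(s) on the left.
  0011111  ->  keep [001111], discard [1], prepend 0
= 0001111

Answer: 0001111 (15)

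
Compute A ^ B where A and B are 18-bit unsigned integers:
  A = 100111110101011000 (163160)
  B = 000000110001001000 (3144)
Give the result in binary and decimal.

Apply ^ to each column (1 where bits differ):
  100111110101011000
^ 000000110001001000
--------------------
  100111000100010000

Answer: 100111000100010000 (160016)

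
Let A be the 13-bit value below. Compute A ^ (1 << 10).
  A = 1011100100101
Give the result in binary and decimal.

Mask = 1 << 10 = 0010000000000
Bit 10 of A is 1; XOR with the mask flips it to 0.
  1011100100101
^ 0010000000000
---------------
  1001100100101

Answer: 1001100100101 (4901)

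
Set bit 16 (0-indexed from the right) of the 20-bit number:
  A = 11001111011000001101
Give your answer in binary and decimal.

Mask = 1 << 16 = 00010000000000000000
Bit 16 of A is 0, so OR-ing with the mask flips it to 1.
  11001111011000001101
| 00010000000000000000
----------------------
  11011111011000001101

Answer: 11011111011000001101 (914957)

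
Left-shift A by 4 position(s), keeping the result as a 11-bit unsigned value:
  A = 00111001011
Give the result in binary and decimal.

Shift left by 4: drop the top 4 bit(s), append 4 zero(s) on the right.
  00111001011  ->  discard [0011], keep [1001011], append 0000
= 10010110000

Answer: 10010110000 (1200)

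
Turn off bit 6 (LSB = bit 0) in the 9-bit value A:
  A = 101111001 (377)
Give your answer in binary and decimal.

Mask = ~(1 << 6) = 110111111
Bit 6 of A is 1, so AND-ing with the mask clears it to 0.
  101111001
& 110111111
-----------
  100111001

Answer: 100111001 (313)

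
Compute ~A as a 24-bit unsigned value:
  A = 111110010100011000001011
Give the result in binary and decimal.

Flip each bit (0->1, 1->0):
  111110010100011000001011
  000001101011100111110100

Answer: 000001101011100111110100 (440820)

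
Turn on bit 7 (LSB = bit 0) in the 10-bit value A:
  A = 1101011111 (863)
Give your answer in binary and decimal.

Mask = 1 << 7 = 0010000000
Bit 7 of A is 0, so OR-ing with the mask flips it to 1.
  1101011111
| 0010000000
------------
  1111011111

Answer: 1111011111 (991)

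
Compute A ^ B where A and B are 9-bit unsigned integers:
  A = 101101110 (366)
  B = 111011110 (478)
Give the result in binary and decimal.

Apply ^ to each column (1 where bits differ):
  101101110
^ 111011110
-----------
  010110000

Answer: 010110000 (176)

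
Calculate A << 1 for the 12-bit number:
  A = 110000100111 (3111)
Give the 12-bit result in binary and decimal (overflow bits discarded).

Shift left by 1: drop the top 1 bit(s), append 1 zero(s) on the right.
  110000100111  ->  discard [1], keep [10000100111], append 0
= 100001001110

Answer: 100001001110 (2126)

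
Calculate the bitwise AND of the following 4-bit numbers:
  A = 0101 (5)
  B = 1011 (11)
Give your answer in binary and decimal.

Apply & to each column (1 only where both bits are 1):
  0101
& 1011
------
  0001

Answer: 0001 (1)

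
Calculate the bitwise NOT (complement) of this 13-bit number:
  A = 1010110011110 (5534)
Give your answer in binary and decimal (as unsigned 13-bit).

Flip each bit (0->1, 1->0):
  1010110011110
  0101001100001

Answer: 0101001100001 (2657)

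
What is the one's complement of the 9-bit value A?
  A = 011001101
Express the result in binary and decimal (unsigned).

Flip each bit (0->1, 1->0):
  011001101
  100110010

Answer: 100110010 (306)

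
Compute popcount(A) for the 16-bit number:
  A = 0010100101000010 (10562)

0010100101000010
1-bits at positions (from bit 0 = LSB): 1, 6, 8, 11, 13
Count = 5

Answer: 5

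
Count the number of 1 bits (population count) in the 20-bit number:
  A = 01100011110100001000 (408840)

01100011110100001000
1-bits at positions (from bit 0 = LSB): 3, 8, 10, 11, 12, 13, 17, 18
Count = 8

Answer: 8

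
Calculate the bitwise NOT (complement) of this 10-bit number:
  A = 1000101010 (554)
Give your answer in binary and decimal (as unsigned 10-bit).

Flip each bit (0->1, 1->0):
  1000101010
  0111010101

Answer: 0111010101 (469)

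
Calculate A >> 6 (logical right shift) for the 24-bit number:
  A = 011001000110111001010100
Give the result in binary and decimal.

Logical shift right by 6: drop the bottom 6 bit(s), prepend 6 zero(s) on the left.
  011001000110111001010100  ->  keep [011001000110111001], discard [010100], prepend 000000
= 000000011001000110111001

Answer: 000000011001000110111001 (102841)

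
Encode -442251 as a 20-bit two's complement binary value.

1. Binary of +442251:  01101011111110001011
2. Invert bits:     10010100000001110100
3. Add 1:           10010100000001110101

Answer: 10010100000001110101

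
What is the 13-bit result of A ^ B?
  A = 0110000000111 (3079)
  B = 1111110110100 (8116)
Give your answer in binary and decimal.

Apply ^ to each column (1 where bits differ):
  0110000000111
^ 1111110110100
---------------
  1001110110011

Answer: 1001110110011 (5043)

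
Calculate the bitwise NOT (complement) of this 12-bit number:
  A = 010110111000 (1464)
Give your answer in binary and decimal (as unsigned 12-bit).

Flip each bit (0->1, 1->0):
  010110111000
  101001000111

Answer: 101001000111 (2631)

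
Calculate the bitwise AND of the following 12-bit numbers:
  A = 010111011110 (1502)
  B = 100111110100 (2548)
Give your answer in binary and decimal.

Apply & to each column (1 only where both bits are 1):
  010111011110
& 100111110100
--------------
  000111010100

Answer: 000111010100 (468)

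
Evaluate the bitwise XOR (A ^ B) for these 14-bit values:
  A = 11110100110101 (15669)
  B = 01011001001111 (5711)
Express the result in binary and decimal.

Apply ^ to each column (1 where bits differ):
  11110100110101
^ 01011001001111
----------------
  10101101111010

Answer: 10101101111010 (11130)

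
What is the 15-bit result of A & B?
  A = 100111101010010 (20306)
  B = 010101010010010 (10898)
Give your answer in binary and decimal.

Apply & to each column (1 only where both bits are 1):
  100111101010010
& 010101010010010
-----------------
  000101000010010

Answer: 000101000010010 (2578)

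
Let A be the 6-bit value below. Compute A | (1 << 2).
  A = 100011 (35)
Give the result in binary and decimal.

Mask = 1 << 2 = 000100
Bit 2 of A is 0, so OR-ing with the mask flips it to 1.
  100011
| 000100
--------
  100111

Answer: 100111 (39)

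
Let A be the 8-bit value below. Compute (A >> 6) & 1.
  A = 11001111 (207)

Bit 6 is the 7th from the right.
  11001111
   ^
That bit is 1.

Answer: 1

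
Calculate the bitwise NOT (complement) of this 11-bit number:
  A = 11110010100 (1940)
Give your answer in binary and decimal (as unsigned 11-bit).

Flip each bit (0->1, 1->0):
  11110010100
  00001101011

Answer: 00001101011 (107)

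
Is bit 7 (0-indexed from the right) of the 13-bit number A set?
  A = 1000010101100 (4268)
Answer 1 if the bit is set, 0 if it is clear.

Bit 7 is the 8th from the right.
  1000010101100
       ^
That bit is 1.

Answer: 1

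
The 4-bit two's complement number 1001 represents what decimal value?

MSB is 1, so the value is negative. Find the magnitude:
1. Invert bits:  0110
2. Add 1:        0111  = 7
3. Apply sign:   -7

Answer: -7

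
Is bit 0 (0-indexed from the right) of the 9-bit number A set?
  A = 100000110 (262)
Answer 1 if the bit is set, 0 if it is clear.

Bit 0 is the 1st from the right.
  100000110
          ^
That bit is 0.

Answer: 0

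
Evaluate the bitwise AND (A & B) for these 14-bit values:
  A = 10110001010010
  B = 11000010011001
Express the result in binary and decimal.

Apply & to each column (1 only where both bits are 1):
  10110001010010
& 11000010011001
----------------
  10000000010000

Answer: 10000000010000 (8208)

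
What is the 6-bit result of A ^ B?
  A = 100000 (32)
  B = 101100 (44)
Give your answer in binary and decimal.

Apply ^ to each column (1 where bits differ):
  100000
^ 101100
--------
  001100

Answer: 001100 (12)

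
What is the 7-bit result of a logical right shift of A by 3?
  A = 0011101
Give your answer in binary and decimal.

Logical shift right by 3: drop the bottom 3 bit(s), prepend 3 zero(s) on the left.
  0011101  ->  keep [0011], discard [101], prepend 000
= 0000011

Answer: 0000011 (3)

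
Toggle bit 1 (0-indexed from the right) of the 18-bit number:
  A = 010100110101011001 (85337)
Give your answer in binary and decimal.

Mask = 1 << 1 = 000000000000000010
Bit 1 of A is 0; XOR with the mask flips it to 1.
  010100110101011001
^ 000000000000000010
--------------------
  010100110101011011

Answer: 010100110101011011 (85339)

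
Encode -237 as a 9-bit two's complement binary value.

1. Binary of +237:  011101101
2. Invert bits:     100010010
3. Add 1:           100010011

Answer: 100010011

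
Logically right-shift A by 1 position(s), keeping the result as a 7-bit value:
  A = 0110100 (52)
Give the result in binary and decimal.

Logical shift right by 1: drop the bottom 1 bit(s), prepend 1 zero(s) on the left.
  0110100  ->  keep [011010], discard [0], prepend 0
= 0011010

Answer: 0011010 (26)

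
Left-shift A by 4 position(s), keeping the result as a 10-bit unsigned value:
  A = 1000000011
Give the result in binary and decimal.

Shift left by 4: drop the top 4 bit(s), append 4 zero(s) on the right.
  1000000011  ->  discard [1000], keep [000011], append 0000
= 0000110000

Answer: 0000110000 (48)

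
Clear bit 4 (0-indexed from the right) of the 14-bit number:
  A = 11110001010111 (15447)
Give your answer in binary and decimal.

Mask = ~(1 << 4) = 11111111101111
Bit 4 of A is 1, so AND-ing with the mask clears it to 0.
  11110001010111
& 11111111101111
----------------
  11110001000111

Answer: 11110001000111 (15431)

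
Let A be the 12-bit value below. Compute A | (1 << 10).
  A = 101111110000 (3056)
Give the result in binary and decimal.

Mask = 1 << 10 = 010000000000
Bit 10 of A is 0, so OR-ing with the mask flips it to 1.
  101111110000
| 010000000000
--------------
  111111110000

Answer: 111111110000 (4080)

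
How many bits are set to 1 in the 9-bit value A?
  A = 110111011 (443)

110111011
1-bits at positions (from bit 0 = LSB): 0, 1, 3, 4, 5, 7, 8
Count = 7

Answer: 7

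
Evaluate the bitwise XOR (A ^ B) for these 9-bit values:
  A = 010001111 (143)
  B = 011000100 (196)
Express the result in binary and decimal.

Apply ^ to each column (1 where bits differ):
  010001111
^ 011000100
-----------
  001001011

Answer: 001001011 (75)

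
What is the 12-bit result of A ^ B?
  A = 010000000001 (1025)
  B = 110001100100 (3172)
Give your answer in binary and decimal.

Apply ^ to each column (1 where bits differ):
  010000000001
^ 110001100100
--------------
  100001100101

Answer: 100001100101 (2149)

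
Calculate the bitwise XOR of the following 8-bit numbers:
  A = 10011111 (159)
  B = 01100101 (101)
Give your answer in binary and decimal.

Apply ^ to each column (1 where bits differ):
  10011111
^ 01100101
----------
  11111010

Answer: 11111010 (250)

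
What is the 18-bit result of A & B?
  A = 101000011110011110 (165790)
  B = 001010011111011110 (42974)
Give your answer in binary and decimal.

Apply & to each column (1 only where both bits are 1):
  101000011110011110
& 001010011111011110
--------------------
  001000011110011110

Answer: 001000011110011110 (34718)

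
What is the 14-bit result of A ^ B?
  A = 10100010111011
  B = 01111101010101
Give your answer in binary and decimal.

Apply ^ to each column (1 where bits differ):
  10100010111011
^ 01111101010101
----------------
  11011111101110

Answer: 11011111101110 (14318)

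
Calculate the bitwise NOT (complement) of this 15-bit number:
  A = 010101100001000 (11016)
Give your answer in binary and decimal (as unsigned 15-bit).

Flip each bit (0->1, 1->0):
  010101100001000
  101010011110111

Answer: 101010011110111 (21751)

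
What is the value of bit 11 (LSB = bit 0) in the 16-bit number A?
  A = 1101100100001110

Bit 11 is the 12th from the right.
  1101100100001110
      ^
That bit is 1.

Answer: 1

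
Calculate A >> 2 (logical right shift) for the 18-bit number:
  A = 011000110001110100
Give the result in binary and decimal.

Logical shift right by 2: drop the bottom 2 bit(s), prepend 2 zero(s) on the left.
  011000110001110100  ->  keep [0110001100011101], discard [00], prepend 00
= 000110001100011101

Answer: 000110001100011101 (25373)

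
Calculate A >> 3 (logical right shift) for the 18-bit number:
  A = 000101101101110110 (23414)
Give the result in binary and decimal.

Logical shift right by 3: drop the bottom 3 bit(s), prepend 3 zero(s) on the left.
  000101101101110110  ->  keep [000101101101110], discard [110], prepend 000
= 000000101101101110

Answer: 000000101101101110 (2926)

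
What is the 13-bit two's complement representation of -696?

1. Binary of +696:  0001010111000
2. Invert bits:     1110101000111
3. Add 1:           1110101001000

Answer: 1110101001000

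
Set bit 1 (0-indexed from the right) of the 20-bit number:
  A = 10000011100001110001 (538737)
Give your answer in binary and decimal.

Mask = 1 << 1 = 00000000000000000010
Bit 1 of A is 0, so OR-ing with the mask flips it to 1.
  10000011100001110001
| 00000000000000000010
----------------------
  10000011100001110011

Answer: 10000011100001110011 (538739)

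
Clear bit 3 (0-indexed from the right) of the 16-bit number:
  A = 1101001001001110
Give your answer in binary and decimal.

Mask = ~(1 << 3) = 1111111111110111
Bit 3 of A is 1, so AND-ing with the mask clears it to 0.
  1101001001001110
& 1111111111110111
------------------
  1101001001000110

Answer: 1101001001000110 (53830)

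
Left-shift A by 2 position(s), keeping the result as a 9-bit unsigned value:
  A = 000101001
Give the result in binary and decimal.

Shift left by 2: drop the top 2 bit(s), append 2 zero(s) on the right.
  000101001  ->  discard [00], keep [0101001], append 00
= 010100100

Answer: 010100100 (164)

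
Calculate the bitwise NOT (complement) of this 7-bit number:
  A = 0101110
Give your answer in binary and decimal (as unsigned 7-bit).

Flip each bit (0->1, 1->0):
  0101110
  1010001

Answer: 1010001 (81)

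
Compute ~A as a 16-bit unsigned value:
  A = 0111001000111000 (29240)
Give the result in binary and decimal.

Flip each bit (0->1, 1->0):
  0111001000111000
  1000110111000111

Answer: 1000110111000111 (36295)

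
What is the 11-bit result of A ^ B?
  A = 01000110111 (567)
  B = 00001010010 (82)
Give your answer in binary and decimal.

Apply ^ to each column (1 where bits differ):
  01000110111
^ 00001010010
-------------
  01001100101

Answer: 01001100101 (613)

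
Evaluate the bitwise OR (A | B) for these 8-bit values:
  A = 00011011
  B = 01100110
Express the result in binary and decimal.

Apply | to each column (1 where either bit is 1):
  00011011
| 01100110
----------
  01111111

Answer: 01111111 (127)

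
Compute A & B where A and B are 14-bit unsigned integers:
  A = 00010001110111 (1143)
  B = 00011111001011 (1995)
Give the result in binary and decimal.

Apply & to each column (1 only where both bits are 1):
  00010001110111
& 00011111001011
----------------
  00010001000011

Answer: 00010001000011 (1091)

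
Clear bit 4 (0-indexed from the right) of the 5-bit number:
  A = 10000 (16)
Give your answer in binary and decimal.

Mask = ~(1 << 4) = 01111
Bit 4 of A is 1, so AND-ing with the mask clears it to 0.
  10000
& 01111
-------
  00000

Answer: 00000 (0)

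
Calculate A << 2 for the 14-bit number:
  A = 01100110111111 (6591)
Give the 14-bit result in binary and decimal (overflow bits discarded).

Shift left by 2: drop the top 2 bit(s), append 2 zero(s) on the right.
  01100110111111  ->  discard [01], keep [100110111111], append 00
= 10011011111100

Answer: 10011011111100 (9980)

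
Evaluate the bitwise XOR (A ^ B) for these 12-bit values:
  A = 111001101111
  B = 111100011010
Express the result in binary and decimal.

Apply ^ to each column (1 where bits differ):
  111001101111
^ 111100011010
--------------
  000101110101

Answer: 000101110101 (373)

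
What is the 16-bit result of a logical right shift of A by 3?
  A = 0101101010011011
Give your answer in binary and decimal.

Logical shift right by 3: drop the bottom 3 bit(s), prepend 3 zero(s) on the left.
  0101101010011011  ->  keep [0101101010011], discard [011], prepend 000
= 0000101101010011

Answer: 0000101101010011 (2899)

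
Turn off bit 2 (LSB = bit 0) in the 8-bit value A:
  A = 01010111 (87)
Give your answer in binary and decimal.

Mask = ~(1 << 2) = 11111011
Bit 2 of A is 1, so AND-ing with the mask clears it to 0.
  01010111
& 11111011
----------
  01010011

Answer: 01010011 (83)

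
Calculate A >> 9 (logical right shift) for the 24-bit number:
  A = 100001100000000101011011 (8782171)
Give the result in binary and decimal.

Logical shift right by 9: drop the bottom 9 bit(s), prepend 9 zero(s) on the left.
  100001100000000101011011  ->  keep [100001100000000], discard [101011011], prepend 000000000
= 000000000100001100000000

Answer: 000000000100001100000000 (17152)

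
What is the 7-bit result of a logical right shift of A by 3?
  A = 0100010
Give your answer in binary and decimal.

Logical shift right by 3: drop the bottom 3 bit(s), prepend 3 zero(s) on the left.
  0100010  ->  keep [0100], discard [010], prepend 000
= 0000100

Answer: 0000100 (4)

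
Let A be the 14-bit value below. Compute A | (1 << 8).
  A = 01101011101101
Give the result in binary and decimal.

Mask = 1 << 8 = 00000100000000
Bit 8 of A is 0, so OR-ing with the mask flips it to 1.
  01101011101101
| 00000100000000
----------------
  01101111101101

Answer: 01101111101101 (7149)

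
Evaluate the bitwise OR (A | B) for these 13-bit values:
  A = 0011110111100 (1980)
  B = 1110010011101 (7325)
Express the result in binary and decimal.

Apply | to each column (1 where either bit is 1):
  0011110111100
| 1110010011101
---------------
  1111110111101

Answer: 1111110111101 (8125)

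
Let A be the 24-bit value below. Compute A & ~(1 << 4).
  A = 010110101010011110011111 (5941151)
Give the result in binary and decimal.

Mask = ~(1 << 4) = 111111111111111111101111
Bit 4 of A is 1, so AND-ing with the mask clears it to 0.
  010110101010011110011111
& 111111111111111111101111
--------------------------
  010110101010011110001111

Answer: 010110101010011110001111 (5941135)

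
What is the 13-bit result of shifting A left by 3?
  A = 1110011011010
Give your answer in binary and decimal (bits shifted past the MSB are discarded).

Shift left by 3: drop the top 3 bit(s), append 3 zero(s) on the right.
  1110011011010  ->  discard [111], keep [0011011010], append 000
= 0011011010000

Answer: 0011011010000 (1744)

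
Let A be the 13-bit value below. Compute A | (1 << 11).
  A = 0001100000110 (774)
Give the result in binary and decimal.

Mask = 1 << 11 = 0100000000000
Bit 11 of A is 0, so OR-ing with the mask flips it to 1.
  0001100000110
| 0100000000000
---------------
  0101100000110

Answer: 0101100000110 (2822)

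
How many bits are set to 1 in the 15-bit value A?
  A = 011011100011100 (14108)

011011100011100
1-bits at positions (from bit 0 = LSB): 2, 3, 4, 8, 9, 10, 12, 13
Count = 8

Answer: 8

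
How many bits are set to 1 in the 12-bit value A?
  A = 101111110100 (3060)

101111110100
1-bits at positions (from bit 0 = LSB): 2, 4, 5, 6, 7, 8, 9, 11
Count = 8

Answer: 8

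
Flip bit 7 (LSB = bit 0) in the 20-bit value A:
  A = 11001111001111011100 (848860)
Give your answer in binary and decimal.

Mask = 1 << 7 = 00000000000010000000
Bit 7 of A is 1; XOR with the mask flips it to 0.
  11001111001111011100
^ 00000000000010000000
----------------------
  11001111001101011100

Answer: 11001111001101011100 (848732)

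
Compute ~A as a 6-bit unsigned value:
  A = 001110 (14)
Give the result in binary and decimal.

Flip each bit (0->1, 1->0):
  001110
  110001

Answer: 110001 (49)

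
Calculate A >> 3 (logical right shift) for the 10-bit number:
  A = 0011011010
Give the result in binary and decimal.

Logical shift right by 3: drop the bottom 3 bit(s), prepend 3 zero(s) on the left.
  0011011010  ->  keep [0011011], discard [010], prepend 000
= 0000011011

Answer: 0000011011 (27)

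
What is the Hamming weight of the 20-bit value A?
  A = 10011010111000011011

10011010111000011011
1-bits at positions (from bit 0 = LSB): 0, 1, 3, 4, 9, 10, 11, 13, 15, 16, 19
Count = 11

Answer: 11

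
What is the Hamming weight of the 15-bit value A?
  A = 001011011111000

001011011111000
1-bits at positions (from bit 0 = LSB): 3, 4, 5, 6, 7, 9, 10, 12
Count = 8

Answer: 8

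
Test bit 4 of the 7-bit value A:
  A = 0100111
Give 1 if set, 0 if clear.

Bit 4 is the 5th from the right.
  0100111
    ^
That bit is 0.

Answer: 0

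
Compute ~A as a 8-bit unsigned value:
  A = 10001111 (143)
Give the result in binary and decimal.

Flip each bit (0->1, 1->0):
  10001111
  01110000

Answer: 01110000 (112)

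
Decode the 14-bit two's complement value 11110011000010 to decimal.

MSB is 1, so the value is negative. Find the magnitude:
1. Invert bits:  00001100111101
2. Add 1:        00001100111110  = 830
3. Apply sign:   -830

Answer: -830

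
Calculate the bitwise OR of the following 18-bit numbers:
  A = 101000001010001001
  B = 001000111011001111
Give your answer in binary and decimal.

Apply | to each column (1 where either bit is 1):
  101000001010001001
| 001000111011001111
--------------------
  101000111011001111

Answer: 101000111011001111 (167631)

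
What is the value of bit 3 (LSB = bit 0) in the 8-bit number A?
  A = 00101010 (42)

Bit 3 is the 4th from the right.
  00101010
      ^
That bit is 1.

Answer: 1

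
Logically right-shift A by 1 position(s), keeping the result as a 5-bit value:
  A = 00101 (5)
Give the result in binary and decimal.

Logical shift right by 1: drop the bottom 1 bit(s), prepend 1 zero(s) on the left.
  00101  ->  keep [0010], discard [1], prepend 0
= 00010

Answer: 00010 (2)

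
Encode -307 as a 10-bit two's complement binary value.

1. Binary of +307:  0100110011
2. Invert bits:     1011001100
3. Add 1:           1011001101

Answer: 1011001101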